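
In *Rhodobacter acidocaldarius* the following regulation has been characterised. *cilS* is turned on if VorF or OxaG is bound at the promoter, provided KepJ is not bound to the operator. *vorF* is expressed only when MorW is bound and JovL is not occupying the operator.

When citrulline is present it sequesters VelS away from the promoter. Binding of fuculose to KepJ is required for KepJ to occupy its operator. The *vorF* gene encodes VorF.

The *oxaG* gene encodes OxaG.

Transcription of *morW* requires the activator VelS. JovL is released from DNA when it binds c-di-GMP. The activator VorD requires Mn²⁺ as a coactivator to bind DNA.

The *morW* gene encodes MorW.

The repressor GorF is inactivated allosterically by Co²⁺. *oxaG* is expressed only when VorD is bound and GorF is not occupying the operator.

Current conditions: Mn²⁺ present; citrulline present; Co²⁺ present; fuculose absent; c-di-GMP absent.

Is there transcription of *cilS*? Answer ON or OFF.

ON

Fuculose is absent, so KepJ is inactive.
Citrulline is present, so VelS is inactive.
Required activator VelS is absent, so *morW* is not transcribed.
So MorW is not produced.
c-di-GMP is absent, so JovL is active.
With repressor JovL bound, *vorF* is not transcribed.
So VorF is not produced.
Mn²⁺ is present, so VorD is active.
Co²⁺ is present, so GorF is inactive.
No repressor is bound and VorD is active, so *oxaG* is transcribed.
So OxaG is produced and active.
Activator OxaG is present, so *cilS* is transcribed.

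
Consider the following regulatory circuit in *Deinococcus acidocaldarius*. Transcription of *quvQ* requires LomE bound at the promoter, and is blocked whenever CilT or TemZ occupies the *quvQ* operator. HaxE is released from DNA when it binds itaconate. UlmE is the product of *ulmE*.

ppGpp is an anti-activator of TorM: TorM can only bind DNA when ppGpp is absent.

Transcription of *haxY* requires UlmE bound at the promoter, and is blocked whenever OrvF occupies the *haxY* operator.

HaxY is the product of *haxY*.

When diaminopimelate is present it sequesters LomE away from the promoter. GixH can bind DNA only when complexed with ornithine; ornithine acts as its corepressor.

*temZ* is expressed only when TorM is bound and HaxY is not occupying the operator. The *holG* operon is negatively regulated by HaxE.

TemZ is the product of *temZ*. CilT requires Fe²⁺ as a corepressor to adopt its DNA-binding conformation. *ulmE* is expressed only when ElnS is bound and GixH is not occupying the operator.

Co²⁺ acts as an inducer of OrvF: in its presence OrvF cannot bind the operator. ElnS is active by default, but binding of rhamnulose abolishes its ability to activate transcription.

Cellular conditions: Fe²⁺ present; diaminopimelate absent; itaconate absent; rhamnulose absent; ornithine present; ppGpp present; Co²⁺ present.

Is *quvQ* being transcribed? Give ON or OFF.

Fe²⁺ is present, so CilT is active.
ppGpp is present, so TorM is inactive.
Co²⁺ is present, so OrvF is inactive.
Ornithine is present, so GixH is active.
Rhamnulose is absent, so ElnS is active.
With repressor GixH bound, *ulmE* is not transcribed.
So UlmE is not produced.
Required activator UlmE is absent, so *haxY* is not transcribed.
So HaxY is not produced.
Required activator TorM is absent, so *temZ* is not transcribed.
So TemZ is not produced.
Diaminopimelate is absent, so LomE is active.
With repressor CilT bound, *quvQ* is not transcribed.

OFF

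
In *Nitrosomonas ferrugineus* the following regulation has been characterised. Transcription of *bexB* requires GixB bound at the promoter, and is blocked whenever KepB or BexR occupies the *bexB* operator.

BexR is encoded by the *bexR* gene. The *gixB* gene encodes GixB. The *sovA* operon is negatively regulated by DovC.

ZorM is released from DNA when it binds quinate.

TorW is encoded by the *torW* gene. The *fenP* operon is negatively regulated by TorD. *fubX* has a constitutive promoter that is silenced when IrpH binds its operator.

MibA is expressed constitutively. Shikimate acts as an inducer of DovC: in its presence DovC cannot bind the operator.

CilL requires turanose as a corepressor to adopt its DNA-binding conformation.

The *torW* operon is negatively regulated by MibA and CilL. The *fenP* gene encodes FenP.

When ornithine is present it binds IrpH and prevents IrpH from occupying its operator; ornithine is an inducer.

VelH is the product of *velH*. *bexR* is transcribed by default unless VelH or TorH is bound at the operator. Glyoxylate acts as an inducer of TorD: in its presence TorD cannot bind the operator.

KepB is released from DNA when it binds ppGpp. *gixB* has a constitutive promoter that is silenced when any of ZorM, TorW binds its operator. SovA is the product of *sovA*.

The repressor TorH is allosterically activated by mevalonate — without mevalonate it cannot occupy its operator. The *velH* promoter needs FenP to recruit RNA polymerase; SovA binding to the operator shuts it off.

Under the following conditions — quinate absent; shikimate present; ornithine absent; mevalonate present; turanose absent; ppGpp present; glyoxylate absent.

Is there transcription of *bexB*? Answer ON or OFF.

Quinate is absent, so ZorM is active.
MibA is produced constitutively and is active.
Turanose is absent, so CilL is inactive.
With repressor MibA bound, *torW* is not transcribed.
So TorW is not produced.
With repressor ZorM bound, *gixB* is not transcribed.
So GixB is not produced.
ppGpp is present, so KepB is inactive.
Shikimate is present, so DovC is inactive.
With no repressor bound, *sovA* is transcribed.
So SovA is produced and active.
Glyoxylate is absent, so TorD is active.
With repressor TorD bound, *fenP* is not transcribed.
So FenP is not produced.
With repressor SovA bound, *velH* is not transcribed.
So VelH is not produced.
Mevalonate is present, so TorH is active.
With repressor TorH bound, *bexR* is not transcribed.
So BexR is not produced.
Required activator GixB is absent, so *bexB* is not transcribed.

OFF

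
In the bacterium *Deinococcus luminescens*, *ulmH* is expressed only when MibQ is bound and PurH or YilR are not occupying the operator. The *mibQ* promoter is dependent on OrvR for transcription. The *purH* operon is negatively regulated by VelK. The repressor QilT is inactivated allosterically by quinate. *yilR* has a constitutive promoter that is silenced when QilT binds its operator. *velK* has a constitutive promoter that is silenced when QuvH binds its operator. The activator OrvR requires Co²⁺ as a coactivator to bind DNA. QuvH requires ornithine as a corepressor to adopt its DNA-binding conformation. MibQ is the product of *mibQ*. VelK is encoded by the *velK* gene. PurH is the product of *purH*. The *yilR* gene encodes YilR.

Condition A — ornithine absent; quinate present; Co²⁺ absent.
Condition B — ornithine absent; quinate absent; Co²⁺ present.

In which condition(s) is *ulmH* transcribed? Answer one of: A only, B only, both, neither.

Condition A:
Ornithine is absent, so QuvH is inactive.
With no repressor bound, *velK* is transcribed.
So VelK is produced and active.
With repressor VelK bound, *purH* is not transcribed.
So PurH is not produced.
Quinate is present, so QilT is inactive.
With no repressor bound, *yilR* is transcribed.
So YilR is produced and active.
Co²⁺ is absent, so OrvR is inactive.
Required activator OrvR is absent, so *mibQ* is not transcribed.
So MibQ is not produced.
With repressor YilR bound, *ulmH* is not transcribed.
→ *ulmH* is OFF in A.
Condition B:
Ornithine is absent, so QuvH is inactive.
With no repressor bound, *velK* is transcribed.
So VelK is produced and active.
With repressor VelK bound, *purH* is not transcribed.
So PurH is not produced.
Quinate is absent, so QilT is active.
With repressor QilT bound, *yilR* is not transcribed.
So YilR is not produced.
Co²⁺ is present, so OrvR is active.
No repressor is bound and OrvR is active, so *mibQ* is transcribed.
So MibQ is produced and active.
No repressor is bound and MibQ is active, so *ulmH* is transcribed.
→ *ulmH* is ON in B.

B only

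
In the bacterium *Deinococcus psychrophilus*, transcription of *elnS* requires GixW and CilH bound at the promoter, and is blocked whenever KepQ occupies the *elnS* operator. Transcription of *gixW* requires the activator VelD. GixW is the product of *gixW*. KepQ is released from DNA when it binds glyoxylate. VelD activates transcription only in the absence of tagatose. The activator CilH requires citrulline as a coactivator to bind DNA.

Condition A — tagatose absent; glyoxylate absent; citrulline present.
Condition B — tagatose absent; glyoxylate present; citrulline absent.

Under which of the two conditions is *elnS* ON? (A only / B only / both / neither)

Condition A:
Tagatose is absent, so VelD is active.
No repressor is bound and VelD is active, so *gixW* is transcribed.
So GixW is produced and active.
Glyoxylate is absent, so KepQ is active.
Citrulline is present, so CilH is active.
With repressor KepQ bound, *elnS* is not transcribed.
→ *elnS* is OFF in A.
Condition B:
Tagatose is absent, so VelD is active.
No repressor is bound and VelD is active, so *gixW* is transcribed.
So GixW is produced and active.
Glyoxylate is present, so KepQ is inactive.
Citrulline is absent, so CilH is inactive.
Required activator CilH is absent, so *elnS* is not transcribed.
→ *elnS* is OFF in B.

neither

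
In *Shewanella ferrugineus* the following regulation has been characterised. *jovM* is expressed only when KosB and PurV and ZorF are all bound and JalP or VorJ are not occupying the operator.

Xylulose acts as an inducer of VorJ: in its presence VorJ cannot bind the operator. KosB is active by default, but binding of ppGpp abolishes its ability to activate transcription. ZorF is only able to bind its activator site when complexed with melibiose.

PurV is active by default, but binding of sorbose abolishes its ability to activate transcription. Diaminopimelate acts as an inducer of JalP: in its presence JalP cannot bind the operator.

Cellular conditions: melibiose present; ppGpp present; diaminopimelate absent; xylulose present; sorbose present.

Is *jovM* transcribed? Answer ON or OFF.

ppGpp is present, so KosB is inactive.
Diaminopimelate is absent, so JalP is active.
Sorbose is present, so PurV is inactive.
Xylulose is present, so VorJ is inactive.
Melibiose is present, so ZorF is active.
With repressor JalP bound, *jovM* is not transcribed.

OFF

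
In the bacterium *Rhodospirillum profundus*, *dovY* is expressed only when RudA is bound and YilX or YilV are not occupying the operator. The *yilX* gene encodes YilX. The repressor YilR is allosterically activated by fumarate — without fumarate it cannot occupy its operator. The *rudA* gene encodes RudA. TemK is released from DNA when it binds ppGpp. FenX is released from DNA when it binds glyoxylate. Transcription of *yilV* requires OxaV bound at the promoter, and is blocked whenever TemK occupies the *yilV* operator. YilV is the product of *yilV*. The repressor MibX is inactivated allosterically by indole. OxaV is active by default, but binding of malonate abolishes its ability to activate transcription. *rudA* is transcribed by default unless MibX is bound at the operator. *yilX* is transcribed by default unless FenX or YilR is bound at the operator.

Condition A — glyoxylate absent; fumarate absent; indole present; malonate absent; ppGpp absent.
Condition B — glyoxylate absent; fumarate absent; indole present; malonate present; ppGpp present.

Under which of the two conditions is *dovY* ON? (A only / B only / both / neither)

both

Condition A:
Glyoxylate is absent, so FenX is active.
Fumarate is absent, so YilR is inactive.
With repressor FenX bound, *yilX* is not transcribed.
So YilX is not produced.
Indole is present, so MibX is inactive.
With no repressor bound, *rudA* is transcribed.
So RudA is produced and active.
Malonate is absent, so OxaV is active.
ppGpp is absent, so TemK is active.
With repressor TemK bound, *yilV* is not transcribed.
So YilV is not produced.
No repressor is bound and RudA is active, so *dovY* is transcribed.
→ *dovY* is ON in A.
Condition B:
Glyoxylate is absent, so FenX is active.
Fumarate is absent, so YilR is inactive.
With repressor FenX bound, *yilX* is not transcribed.
So YilX is not produced.
Indole is present, so MibX is inactive.
With no repressor bound, *rudA* is transcribed.
So RudA is produced and active.
Malonate is present, so OxaV is inactive.
ppGpp is present, so TemK is inactive.
Required activator OxaV is absent, so *yilV* is not transcribed.
So YilV is not produced.
No repressor is bound and RudA is active, so *dovY* is transcribed.
→ *dovY* is ON in B.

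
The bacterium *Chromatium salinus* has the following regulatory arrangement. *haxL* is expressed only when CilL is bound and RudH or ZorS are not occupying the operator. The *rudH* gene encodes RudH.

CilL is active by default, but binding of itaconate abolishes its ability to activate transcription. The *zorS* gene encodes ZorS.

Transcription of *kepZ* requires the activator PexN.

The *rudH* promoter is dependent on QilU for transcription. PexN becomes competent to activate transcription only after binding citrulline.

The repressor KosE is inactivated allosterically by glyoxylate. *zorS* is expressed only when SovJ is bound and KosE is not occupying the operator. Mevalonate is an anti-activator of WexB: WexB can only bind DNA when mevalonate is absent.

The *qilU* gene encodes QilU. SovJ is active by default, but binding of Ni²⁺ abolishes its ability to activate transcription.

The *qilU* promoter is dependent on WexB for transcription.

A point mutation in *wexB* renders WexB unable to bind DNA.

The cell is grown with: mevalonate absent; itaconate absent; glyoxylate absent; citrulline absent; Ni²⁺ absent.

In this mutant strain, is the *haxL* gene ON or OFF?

ON

WexB is non-functional in this strain, so it has no effect.
Required activator WexB is absent, so *qilU* is not transcribed.
So QilU is not produced.
Required activator QilU is absent, so *rudH* is not transcribed.
So RudH is not produced.
Ni²⁺ is absent, so SovJ is active.
Glyoxylate is absent, so KosE is active.
With repressor KosE bound, *zorS* is not transcribed.
So ZorS is not produced.
Itaconate is absent, so CilL is active.
No repressor is bound and CilL is active, so *haxL* is transcribed.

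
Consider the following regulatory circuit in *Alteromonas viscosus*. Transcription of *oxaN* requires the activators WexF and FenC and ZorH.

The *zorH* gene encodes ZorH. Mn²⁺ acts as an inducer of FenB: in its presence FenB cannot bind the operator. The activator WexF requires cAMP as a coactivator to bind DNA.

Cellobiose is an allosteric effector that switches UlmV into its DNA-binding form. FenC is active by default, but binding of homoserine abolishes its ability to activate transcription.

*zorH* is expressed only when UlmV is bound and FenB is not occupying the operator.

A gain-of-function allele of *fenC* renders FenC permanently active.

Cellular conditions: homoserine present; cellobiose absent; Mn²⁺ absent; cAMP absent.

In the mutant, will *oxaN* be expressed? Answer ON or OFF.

cAMP is absent, so WexF is inactive.
FenC is constitutively active in this strain.
Mn²⁺ is absent, so FenB is active.
Cellobiose is absent, so UlmV is inactive.
With repressor FenB bound, *zorH* is not transcribed.
So ZorH is not produced.
Required activator WexF is absent, so *oxaN* is not transcribed.

OFF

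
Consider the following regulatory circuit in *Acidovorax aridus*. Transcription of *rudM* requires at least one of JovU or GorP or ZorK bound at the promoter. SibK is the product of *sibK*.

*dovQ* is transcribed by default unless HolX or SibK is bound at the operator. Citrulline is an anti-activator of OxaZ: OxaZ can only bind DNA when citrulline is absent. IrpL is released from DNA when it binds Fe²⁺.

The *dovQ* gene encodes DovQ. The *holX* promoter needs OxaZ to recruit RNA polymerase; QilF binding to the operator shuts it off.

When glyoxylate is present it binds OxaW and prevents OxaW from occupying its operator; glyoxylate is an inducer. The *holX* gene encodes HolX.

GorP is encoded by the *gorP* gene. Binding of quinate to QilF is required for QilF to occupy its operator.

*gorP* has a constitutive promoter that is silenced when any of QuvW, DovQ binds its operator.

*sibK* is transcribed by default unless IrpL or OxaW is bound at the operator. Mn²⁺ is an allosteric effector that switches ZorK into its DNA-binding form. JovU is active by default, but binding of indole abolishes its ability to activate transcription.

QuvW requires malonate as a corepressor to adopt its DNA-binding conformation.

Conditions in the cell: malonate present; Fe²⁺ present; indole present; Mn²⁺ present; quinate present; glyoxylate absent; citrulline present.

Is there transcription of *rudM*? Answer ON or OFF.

Indole is present, so JovU is inactive.
Malonate is present, so QuvW is active.
Citrulline is present, so OxaZ is inactive.
Quinate is present, so QilF is active.
With repressor QilF bound, *holX* is not transcribed.
So HolX is not produced.
Fe²⁺ is present, so IrpL is inactive.
Glyoxylate is absent, so OxaW is active.
With repressor OxaW bound, *sibK* is not transcribed.
So SibK is not produced.
With no repressor bound, *dovQ* is transcribed.
So DovQ is produced and active.
With repressor QuvW bound, *gorP* is not transcribed.
So GorP is not produced.
Mn²⁺ is present, so ZorK is active.
Activator ZorK is present, so *rudM* is transcribed.

ON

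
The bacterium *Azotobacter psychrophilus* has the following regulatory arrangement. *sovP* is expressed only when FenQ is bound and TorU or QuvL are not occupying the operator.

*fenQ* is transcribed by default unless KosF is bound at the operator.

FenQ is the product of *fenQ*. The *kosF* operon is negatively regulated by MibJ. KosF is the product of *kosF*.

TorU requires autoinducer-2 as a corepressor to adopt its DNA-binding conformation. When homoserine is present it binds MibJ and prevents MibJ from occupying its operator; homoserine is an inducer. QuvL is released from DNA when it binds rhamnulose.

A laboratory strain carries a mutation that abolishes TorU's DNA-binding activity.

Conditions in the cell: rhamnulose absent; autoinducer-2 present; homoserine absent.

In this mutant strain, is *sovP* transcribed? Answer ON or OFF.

TorU is non-functional in this strain, so it has no effect.
Homoserine is absent, so MibJ is active.
With repressor MibJ bound, *kosF* is not transcribed.
So KosF is not produced.
With no repressor bound, *fenQ* is transcribed.
So FenQ is produced and active.
Rhamnulose is absent, so QuvL is active.
With repressor QuvL bound, *sovP* is not transcribed.

OFF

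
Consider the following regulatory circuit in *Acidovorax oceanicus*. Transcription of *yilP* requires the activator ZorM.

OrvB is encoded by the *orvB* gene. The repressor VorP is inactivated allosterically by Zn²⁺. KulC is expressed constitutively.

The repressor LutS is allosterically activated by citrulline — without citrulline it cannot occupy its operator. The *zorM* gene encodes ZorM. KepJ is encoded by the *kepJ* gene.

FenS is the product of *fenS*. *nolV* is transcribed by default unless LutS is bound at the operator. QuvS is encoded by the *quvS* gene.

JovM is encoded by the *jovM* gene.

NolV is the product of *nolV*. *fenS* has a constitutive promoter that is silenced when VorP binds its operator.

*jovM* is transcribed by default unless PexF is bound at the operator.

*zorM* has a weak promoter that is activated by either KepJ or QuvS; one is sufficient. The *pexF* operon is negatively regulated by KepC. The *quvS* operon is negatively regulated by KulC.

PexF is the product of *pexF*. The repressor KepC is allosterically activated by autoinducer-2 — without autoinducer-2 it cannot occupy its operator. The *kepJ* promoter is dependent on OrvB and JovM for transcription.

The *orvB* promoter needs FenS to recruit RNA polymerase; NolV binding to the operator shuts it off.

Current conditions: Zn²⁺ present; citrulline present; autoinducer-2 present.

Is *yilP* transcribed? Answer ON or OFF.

Citrulline is present, so LutS is active.
With repressor LutS bound, *nolV* is not transcribed.
So NolV is not produced.
Zn²⁺ is present, so VorP is inactive.
With no repressor bound, *fenS* is transcribed.
So FenS is produced and active.
No repressor is bound and FenS is active, so *orvB* is transcribed.
So OrvB is produced and active.
Autoinducer-2 is present, so KepC is active.
With repressor KepC bound, *pexF* is not transcribed.
So PexF is not produced.
With no repressor bound, *jovM* is transcribed.
So JovM is produced and active.
No repressor is bound and OrvB and JovM are active, so *kepJ* is transcribed.
So KepJ is produced and active.
KulC is produced constitutively and is active.
With repressor KulC bound, *quvS* is not transcribed.
So QuvS is not produced.
Activator KepJ is present, so *zorM* is transcribed.
So ZorM is produced and active.
No repressor is bound and ZorM is active, so *yilP* is transcribed.

ON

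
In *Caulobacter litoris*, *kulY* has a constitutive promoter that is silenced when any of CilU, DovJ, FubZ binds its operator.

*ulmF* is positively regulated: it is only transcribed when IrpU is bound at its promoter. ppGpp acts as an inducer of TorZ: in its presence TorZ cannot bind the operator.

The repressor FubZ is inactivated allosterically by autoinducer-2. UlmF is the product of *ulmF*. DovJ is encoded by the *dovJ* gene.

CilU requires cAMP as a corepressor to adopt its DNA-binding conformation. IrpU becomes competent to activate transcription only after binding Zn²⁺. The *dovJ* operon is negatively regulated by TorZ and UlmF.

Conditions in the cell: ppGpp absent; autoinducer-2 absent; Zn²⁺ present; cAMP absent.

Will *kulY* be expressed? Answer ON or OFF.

OFF

cAMP is absent, so CilU is inactive.
ppGpp is absent, so TorZ is active.
Zn²⁺ is present, so IrpU is active.
No repressor is bound and IrpU is active, so *ulmF* is transcribed.
So UlmF is produced and active.
With repressor TorZ bound, *dovJ* is not transcribed.
So DovJ is not produced.
Autoinducer-2 is absent, so FubZ is active.
With repressor FubZ bound, *kulY* is not transcribed.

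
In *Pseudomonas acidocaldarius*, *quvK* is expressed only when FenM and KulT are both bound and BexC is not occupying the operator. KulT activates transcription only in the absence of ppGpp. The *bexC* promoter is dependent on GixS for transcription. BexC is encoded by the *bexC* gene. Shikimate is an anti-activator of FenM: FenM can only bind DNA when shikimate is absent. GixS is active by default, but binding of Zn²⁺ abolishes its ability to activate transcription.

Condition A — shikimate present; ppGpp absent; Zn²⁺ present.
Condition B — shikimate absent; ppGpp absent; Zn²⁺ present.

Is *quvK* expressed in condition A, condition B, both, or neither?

B only

Condition A:
Shikimate is present, so FenM is inactive.
ppGpp is absent, so KulT is active.
Zn²⁺ is present, so GixS is inactive.
Required activator GixS is absent, so *bexC* is not transcribed.
So BexC is not produced.
Required activator FenM is absent, so *quvK* is not transcribed.
→ *quvK* is OFF in A.
Condition B:
Shikimate is absent, so FenM is active.
ppGpp is absent, so KulT is active.
Zn²⁺ is present, so GixS is inactive.
Required activator GixS is absent, so *bexC* is not transcribed.
So BexC is not produced.
No repressor is bound and FenM and KulT are active, so *quvK* is transcribed.
→ *quvK* is ON in B.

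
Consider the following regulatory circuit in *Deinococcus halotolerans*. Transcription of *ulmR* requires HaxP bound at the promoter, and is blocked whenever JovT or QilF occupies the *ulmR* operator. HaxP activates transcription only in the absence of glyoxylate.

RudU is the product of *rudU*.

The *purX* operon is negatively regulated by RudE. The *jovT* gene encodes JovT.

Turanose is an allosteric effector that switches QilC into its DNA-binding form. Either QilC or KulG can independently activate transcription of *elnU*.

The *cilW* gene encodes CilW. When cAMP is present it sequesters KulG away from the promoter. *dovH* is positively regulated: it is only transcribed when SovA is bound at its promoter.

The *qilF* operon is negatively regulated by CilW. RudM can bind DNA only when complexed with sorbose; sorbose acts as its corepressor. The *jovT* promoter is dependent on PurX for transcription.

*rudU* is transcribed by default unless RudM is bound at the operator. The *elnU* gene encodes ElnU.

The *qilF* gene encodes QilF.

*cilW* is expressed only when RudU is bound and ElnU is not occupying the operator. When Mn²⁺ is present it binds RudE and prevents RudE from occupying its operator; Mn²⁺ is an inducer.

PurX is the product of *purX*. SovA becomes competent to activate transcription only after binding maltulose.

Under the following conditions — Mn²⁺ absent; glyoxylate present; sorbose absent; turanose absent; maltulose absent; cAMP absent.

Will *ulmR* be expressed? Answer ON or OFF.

Mn²⁺ is absent, so RudE is active.
With repressor RudE bound, *purX* is not transcribed.
So PurX is not produced.
Required activator PurX is absent, so *jovT* is not transcribed.
So JovT is not produced.
Glyoxylate is present, so HaxP is inactive.
Turanose is absent, so QilC is inactive.
cAMP is absent, so KulG is active.
Activator KulG is present, so *elnU* is transcribed.
So ElnU is produced and active.
Sorbose is absent, so RudM is inactive.
With no repressor bound, *rudU* is transcribed.
So RudU is produced and active.
With repressor ElnU bound, *cilW* is not transcribed.
So CilW is not produced.
With no repressor bound, *qilF* is transcribed.
So QilF is produced and active.
With repressor QilF bound, *ulmR* is not transcribed.

OFF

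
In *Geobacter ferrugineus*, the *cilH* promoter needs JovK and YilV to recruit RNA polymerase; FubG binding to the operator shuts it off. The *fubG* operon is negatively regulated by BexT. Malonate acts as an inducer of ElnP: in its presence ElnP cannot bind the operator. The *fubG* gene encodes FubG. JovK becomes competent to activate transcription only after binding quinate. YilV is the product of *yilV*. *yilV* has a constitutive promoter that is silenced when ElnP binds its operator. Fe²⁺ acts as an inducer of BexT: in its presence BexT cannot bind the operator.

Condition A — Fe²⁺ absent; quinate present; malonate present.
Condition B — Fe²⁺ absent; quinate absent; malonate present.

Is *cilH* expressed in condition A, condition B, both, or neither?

A only

Condition A:
Fe²⁺ is absent, so BexT is active.
With repressor BexT bound, *fubG* is not transcribed.
So FubG is not produced.
Quinate is present, so JovK is active.
Malonate is present, so ElnP is inactive.
With no repressor bound, *yilV* is transcribed.
So YilV is produced and active.
No repressor is bound and JovK and YilV are active, so *cilH* is transcribed.
→ *cilH* is ON in A.
Condition B:
Fe²⁺ is absent, so BexT is active.
With repressor BexT bound, *fubG* is not transcribed.
So FubG is not produced.
Quinate is absent, so JovK is inactive.
Malonate is present, so ElnP is inactive.
With no repressor bound, *yilV* is transcribed.
So YilV is produced and active.
Required activator JovK is absent, so *cilH* is not transcribed.
→ *cilH* is OFF in B.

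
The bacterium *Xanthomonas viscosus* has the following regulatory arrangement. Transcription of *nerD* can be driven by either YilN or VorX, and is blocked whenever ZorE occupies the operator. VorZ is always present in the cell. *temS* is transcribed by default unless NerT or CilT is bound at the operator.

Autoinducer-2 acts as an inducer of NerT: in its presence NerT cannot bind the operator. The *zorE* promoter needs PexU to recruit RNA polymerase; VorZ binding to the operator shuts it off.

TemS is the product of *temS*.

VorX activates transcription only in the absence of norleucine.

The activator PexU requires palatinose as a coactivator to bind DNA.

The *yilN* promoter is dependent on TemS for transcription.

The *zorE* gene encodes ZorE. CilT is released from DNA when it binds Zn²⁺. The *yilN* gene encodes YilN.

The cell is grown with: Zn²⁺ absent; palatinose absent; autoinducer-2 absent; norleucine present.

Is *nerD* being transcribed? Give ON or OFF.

OFF

Autoinducer-2 is absent, so NerT is active.
Zn²⁺ is absent, so CilT is active.
With repressor NerT bound, *temS* is not transcribed.
So TemS is not produced.
Required activator TemS is absent, so *yilN* is not transcribed.
So YilN is not produced.
Norleucine is present, so VorX is inactive.
VorZ is produced constitutively and is active.
Palatinose is absent, so PexU is inactive.
With repressor VorZ bound, *zorE* is not transcribed.
So ZorE is not produced.
No activator is available at the *nerD* promoter, so *nerD* is not transcribed.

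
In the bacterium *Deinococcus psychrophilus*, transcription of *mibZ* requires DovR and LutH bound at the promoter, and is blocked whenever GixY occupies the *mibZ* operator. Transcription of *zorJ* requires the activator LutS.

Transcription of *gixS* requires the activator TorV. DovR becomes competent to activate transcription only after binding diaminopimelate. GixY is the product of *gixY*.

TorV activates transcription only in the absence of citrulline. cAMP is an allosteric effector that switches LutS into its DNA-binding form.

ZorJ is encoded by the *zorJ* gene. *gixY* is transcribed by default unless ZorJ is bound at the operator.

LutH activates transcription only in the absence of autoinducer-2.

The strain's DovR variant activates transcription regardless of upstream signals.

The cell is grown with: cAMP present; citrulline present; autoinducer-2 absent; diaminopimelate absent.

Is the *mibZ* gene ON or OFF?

ON

DovR is constitutively active in this strain.
Autoinducer-2 is absent, so LutH is active.
cAMP is present, so LutS is active.
No repressor is bound and LutS is active, so *zorJ* is transcribed.
So ZorJ is produced and active.
With repressor ZorJ bound, *gixY* is not transcribed.
So GixY is not produced.
No repressor is bound and DovR and LutH are active, so *mibZ* is transcribed.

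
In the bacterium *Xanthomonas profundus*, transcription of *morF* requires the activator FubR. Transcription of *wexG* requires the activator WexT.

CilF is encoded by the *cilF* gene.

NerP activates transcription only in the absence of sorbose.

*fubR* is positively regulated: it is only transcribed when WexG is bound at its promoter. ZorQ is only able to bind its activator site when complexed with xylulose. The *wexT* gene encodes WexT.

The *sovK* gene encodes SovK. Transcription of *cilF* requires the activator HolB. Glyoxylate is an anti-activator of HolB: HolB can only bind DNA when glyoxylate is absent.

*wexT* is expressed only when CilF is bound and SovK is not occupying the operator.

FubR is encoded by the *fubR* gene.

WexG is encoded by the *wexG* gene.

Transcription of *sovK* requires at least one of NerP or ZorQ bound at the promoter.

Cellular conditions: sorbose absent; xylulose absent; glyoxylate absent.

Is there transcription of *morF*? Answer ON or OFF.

Glyoxylate is absent, so HolB is active.
No repressor is bound and HolB is active, so *cilF* is transcribed.
So CilF is produced and active.
Sorbose is absent, so NerP is active.
Xylulose is absent, so ZorQ is inactive.
Activator NerP is present, so *sovK* is transcribed.
So SovK is produced and active.
With repressor SovK bound, *wexT* is not transcribed.
So WexT is not produced.
Required activator WexT is absent, so *wexG* is not transcribed.
So WexG is not produced.
Required activator WexG is absent, so *fubR* is not transcribed.
So FubR is not produced.
Required activator FubR is absent, so *morF* is not transcribed.

OFF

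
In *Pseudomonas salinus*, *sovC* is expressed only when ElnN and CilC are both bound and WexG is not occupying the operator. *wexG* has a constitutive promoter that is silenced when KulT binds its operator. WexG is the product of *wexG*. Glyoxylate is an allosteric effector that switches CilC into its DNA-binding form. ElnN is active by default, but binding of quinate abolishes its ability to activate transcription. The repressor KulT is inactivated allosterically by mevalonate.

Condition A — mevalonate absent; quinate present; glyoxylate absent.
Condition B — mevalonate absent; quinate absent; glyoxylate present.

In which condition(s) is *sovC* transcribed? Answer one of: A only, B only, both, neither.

B only

Condition A:
Mevalonate is absent, so KulT is active.
With repressor KulT bound, *wexG* is not transcribed.
So WexG is not produced.
Quinate is present, so ElnN is inactive.
Glyoxylate is absent, so CilC is inactive.
Required activator ElnN is absent, so *sovC* is not transcribed.
→ *sovC* is OFF in A.
Condition B:
Mevalonate is absent, so KulT is active.
With repressor KulT bound, *wexG* is not transcribed.
So WexG is not produced.
Quinate is absent, so ElnN is active.
Glyoxylate is present, so CilC is active.
No repressor is bound and ElnN and CilC are active, so *sovC* is transcribed.
→ *sovC* is ON in B.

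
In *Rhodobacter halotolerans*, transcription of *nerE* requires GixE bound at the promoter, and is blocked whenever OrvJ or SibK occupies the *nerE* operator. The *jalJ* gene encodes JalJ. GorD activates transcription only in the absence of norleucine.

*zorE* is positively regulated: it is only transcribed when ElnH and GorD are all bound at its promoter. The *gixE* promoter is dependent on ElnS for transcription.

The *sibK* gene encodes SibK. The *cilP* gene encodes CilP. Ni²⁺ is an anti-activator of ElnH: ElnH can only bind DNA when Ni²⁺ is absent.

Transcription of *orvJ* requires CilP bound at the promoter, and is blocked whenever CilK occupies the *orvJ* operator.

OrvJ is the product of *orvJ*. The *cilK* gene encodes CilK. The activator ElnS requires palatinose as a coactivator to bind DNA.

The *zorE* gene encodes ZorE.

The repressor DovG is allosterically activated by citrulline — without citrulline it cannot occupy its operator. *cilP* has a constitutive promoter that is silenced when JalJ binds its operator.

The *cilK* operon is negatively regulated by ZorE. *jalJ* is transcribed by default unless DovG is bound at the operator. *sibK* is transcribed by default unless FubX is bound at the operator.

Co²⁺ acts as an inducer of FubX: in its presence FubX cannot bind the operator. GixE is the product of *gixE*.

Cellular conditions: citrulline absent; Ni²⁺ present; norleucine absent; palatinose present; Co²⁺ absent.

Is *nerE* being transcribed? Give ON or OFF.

Palatinose is present, so ElnS is active.
No repressor is bound and ElnS is active, so *gixE* is transcribed.
So GixE is produced and active.
Citrulline is absent, so DovG is inactive.
With no repressor bound, *jalJ* is transcribed.
So JalJ is produced and active.
With repressor JalJ bound, *cilP* is not transcribed.
So CilP is not produced.
Ni²⁺ is present, so ElnH is inactive.
Norleucine is absent, so GorD is active.
Required activator ElnH is absent, so *zorE* is not transcribed.
So ZorE is not produced.
With no repressor bound, *cilK* is transcribed.
So CilK is produced and active.
With repressor CilK bound, *orvJ* is not transcribed.
So OrvJ is not produced.
Co²⁺ is absent, so FubX is active.
With repressor FubX bound, *sibK* is not transcribed.
So SibK is not produced.
No repressor is bound and GixE is active, so *nerE* is transcribed.

ON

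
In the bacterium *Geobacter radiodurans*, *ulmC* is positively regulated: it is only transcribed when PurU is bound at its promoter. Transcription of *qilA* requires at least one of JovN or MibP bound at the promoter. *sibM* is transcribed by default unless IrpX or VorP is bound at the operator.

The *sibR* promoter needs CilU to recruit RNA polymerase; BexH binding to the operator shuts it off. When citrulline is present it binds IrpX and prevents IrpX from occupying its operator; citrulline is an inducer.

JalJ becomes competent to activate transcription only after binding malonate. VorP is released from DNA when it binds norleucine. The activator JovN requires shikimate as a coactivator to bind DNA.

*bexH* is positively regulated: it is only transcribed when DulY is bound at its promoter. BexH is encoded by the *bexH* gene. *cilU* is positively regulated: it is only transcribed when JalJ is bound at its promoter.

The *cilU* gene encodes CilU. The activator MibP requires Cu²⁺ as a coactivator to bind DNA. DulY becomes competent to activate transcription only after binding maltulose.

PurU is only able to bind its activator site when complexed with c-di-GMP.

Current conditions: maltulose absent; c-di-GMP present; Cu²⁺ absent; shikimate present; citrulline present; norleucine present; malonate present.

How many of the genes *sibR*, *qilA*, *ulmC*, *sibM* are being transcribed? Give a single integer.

Malonate is present, so JalJ is active.
No repressor is bound and JalJ is active, so *cilU* is transcribed.
So CilU is produced and active.
Maltulose is absent, so DulY is inactive.
Required activator DulY is absent, so *bexH* is not transcribed.
So BexH is not produced.
No repressor is bound and CilU is active, so *sibR* is transcribed.
→ *sibR* is ON.
Shikimate is present, so JovN is active.
Cu²⁺ is absent, so MibP is inactive.
Activator JovN is present, so *qilA* is transcribed.
→ *qilA* is ON.
c-di-GMP is present, so PurU is active.
No repressor is bound and PurU is active, so *ulmC* is transcribed.
→ *ulmC* is ON.
Citrulline is present, so IrpX is inactive.
Norleucine is present, so VorP is inactive.
With no repressor bound, *sibM* is transcribed.
→ *sibM* is ON.
4 of the 4 genes are transcribed.

4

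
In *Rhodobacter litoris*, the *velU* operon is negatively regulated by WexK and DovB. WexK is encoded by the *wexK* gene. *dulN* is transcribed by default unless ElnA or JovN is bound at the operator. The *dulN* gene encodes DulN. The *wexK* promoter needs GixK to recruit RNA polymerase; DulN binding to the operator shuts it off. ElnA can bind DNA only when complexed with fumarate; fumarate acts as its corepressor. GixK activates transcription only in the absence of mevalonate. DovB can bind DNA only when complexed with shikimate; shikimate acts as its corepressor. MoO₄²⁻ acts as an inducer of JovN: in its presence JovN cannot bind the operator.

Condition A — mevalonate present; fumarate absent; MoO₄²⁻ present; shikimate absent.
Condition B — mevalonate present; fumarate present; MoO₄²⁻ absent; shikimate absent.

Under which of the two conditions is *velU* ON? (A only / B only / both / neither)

Condition A:
Mevalonate is present, so GixK is inactive.
Fumarate is absent, so ElnA is inactive.
MoO₄²⁻ is present, so JovN is inactive.
With no repressor bound, *dulN* is transcribed.
So DulN is produced and active.
With repressor DulN bound, *wexK* is not transcribed.
So WexK is not produced.
Shikimate is absent, so DovB is inactive.
With no repressor bound, *velU* is transcribed.
→ *velU* is ON in A.
Condition B:
Mevalonate is present, so GixK is inactive.
Fumarate is present, so ElnA is active.
MoO₄²⁻ is absent, so JovN is active.
With repressor ElnA bound, *dulN* is not transcribed.
So DulN is not produced.
Required activator GixK is absent, so *wexK* is not transcribed.
So WexK is not produced.
Shikimate is absent, so DovB is inactive.
With no repressor bound, *velU* is transcribed.
→ *velU* is ON in B.

both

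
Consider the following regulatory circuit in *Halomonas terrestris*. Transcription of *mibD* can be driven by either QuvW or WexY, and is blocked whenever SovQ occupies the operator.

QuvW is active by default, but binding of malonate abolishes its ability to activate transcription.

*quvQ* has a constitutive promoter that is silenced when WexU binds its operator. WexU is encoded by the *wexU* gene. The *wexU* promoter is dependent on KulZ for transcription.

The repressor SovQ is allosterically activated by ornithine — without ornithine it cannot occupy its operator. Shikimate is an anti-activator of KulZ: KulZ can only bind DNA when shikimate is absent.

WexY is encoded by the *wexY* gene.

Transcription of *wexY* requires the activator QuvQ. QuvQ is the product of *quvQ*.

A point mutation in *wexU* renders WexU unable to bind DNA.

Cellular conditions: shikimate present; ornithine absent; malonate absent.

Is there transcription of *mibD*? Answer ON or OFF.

Ornithine is absent, so SovQ is inactive.
Malonate is absent, so QuvW is active.
WexU is non-functional in this strain, so it has no effect.
With no repressor bound, *quvQ* is transcribed.
So QuvQ is produced and active.
No repressor is bound and QuvQ is active, so *wexY* is transcribed.
So WexY is produced and active.
Activator QuvW is present, so *mibD* is transcribed.

ON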